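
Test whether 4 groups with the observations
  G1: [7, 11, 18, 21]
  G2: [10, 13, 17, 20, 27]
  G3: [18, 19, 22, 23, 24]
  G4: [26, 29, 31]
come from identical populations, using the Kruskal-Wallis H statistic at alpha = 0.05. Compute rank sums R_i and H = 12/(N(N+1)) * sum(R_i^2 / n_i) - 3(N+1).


Step 1: Combine all N = 17 observations and assign midranks.
sorted (value, group, rank): (7,G1,1), (10,G2,2), (11,G1,3), (13,G2,4), (17,G2,5), (18,G1,6.5), (18,G3,6.5), (19,G3,8), (20,G2,9), (21,G1,10), (22,G3,11), (23,G3,12), (24,G3,13), (26,G4,14), (27,G2,15), (29,G4,16), (31,G4,17)
Step 2: Sum ranks within each group.
R_1 = 20.5 (n_1 = 4)
R_2 = 35 (n_2 = 5)
R_3 = 50.5 (n_3 = 5)
R_4 = 47 (n_4 = 3)
Step 3: H = 12/(N(N+1)) * sum(R_i^2/n_i) - 3(N+1)
     = 12/(17*18) * (20.5^2/4 + 35^2/5 + 50.5^2/5 + 47^2/3) - 3*18
     = 0.039216 * 1596.45 - 54
     = 8.605719.
Step 4: Ties present; correction factor C = 1 - 6/(17^3 - 17) = 0.998775. Corrected H = 8.605719 / 0.998775 = 8.616278.
Step 5: Under H0, H ~ chi^2(3); p-value = 0.034853.
Step 6: alpha = 0.05. reject H0.

H = 8.6163, df = 3, p = 0.034853, reject H0.


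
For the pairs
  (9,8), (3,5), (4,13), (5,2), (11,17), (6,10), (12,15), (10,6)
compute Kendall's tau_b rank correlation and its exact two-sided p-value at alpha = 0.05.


Step 1: Enumerate the 28 unordered pairs (i,j) with i<j and classify each by sign(x_j-x_i) * sign(y_j-y_i).
  (1,2):dx=-6,dy=-3->C; (1,3):dx=-5,dy=+5->D; (1,4):dx=-4,dy=-6->C; (1,5):dx=+2,dy=+9->C
  (1,6):dx=-3,dy=+2->D; (1,7):dx=+3,dy=+7->C; (1,8):dx=+1,dy=-2->D; (2,3):dx=+1,dy=+8->C
  (2,4):dx=+2,dy=-3->D; (2,5):dx=+8,dy=+12->C; (2,6):dx=+3,dy=+5->C; (2,7):dx=+9,dy=+10->C
  (2,8):dx=+7,dy=+1->C; (3,4):dx=+1,dy=-11->D; (3,5):dx=+7,dy=+4->C; (3,6):dx=+2,dy=-3->D
  (3,7):dx=+8,dy=+2->C; (3,8):dx=+6,dy=-7->D; (4,5):dx=+6,dy=+15->C; (4,6):dx=+1,dy=+8->C
  (4,7):dx=+7,dy=+13->C; (4,8):dx=+5,dy=+4->C; (5,6):dx=-5,dy=-7->C; (5,7):dx=+1,dy=-2->D
  (5,8):dx=-1,dy=-11->C; (6,7):dx=+6,dy=+5->C; (6,8):dx=+4,dy=-4->D; (7,8):dx=-2,dy=-9->C
Step 2: C = 19, D = 9, total pairs = 28.
Step 3: tau = (C - D)/(n(n-1)/2) = (19 - 9)/28 = 0.357143.
Step 4: Exact two-sided p-value (enumerate n! = 40320 permutations of y under H0): p = 0.275099.
Step 5: alpha = 0.05. fail to reject H0.

tau_b = 0.3571 (C=19, D=9), p = 0.275099, fail to reject H0.


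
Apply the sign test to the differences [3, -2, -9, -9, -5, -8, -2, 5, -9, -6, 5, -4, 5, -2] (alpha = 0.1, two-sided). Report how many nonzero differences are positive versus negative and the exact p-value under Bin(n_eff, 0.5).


Step 1: Discard zero differences. Original n = 14; n_eff = number of nonzero differences = 14.
Nonzero differences (with sign): +3, -2, -9, -9, -5, -8, -2, +5, -9, -6, +5, -4, +5, -2
Step 2: Count signs: positive = 4, negative = 10.
Step 3: Under H0: P(positive) = 0.5, so the number of positives S ~ Bin(14, 0.5).
Step 4: Two-sided exact p-value = sum of Bin(14,0.5) probabilities at or below the observed probability = 0.179565.
Step 5: alpha = 0.1. fail to reject H0.

n_eff = 14, pos = 4, neg = 10, p = 0.179565, fail to reject H0.


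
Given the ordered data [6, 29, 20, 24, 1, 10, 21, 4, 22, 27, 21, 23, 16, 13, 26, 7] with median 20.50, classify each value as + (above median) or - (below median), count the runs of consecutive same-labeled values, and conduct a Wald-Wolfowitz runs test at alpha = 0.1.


Step 1: Compute median = 20.50; label A = above, B = below.
Labels in order: BABABBABAAAABBAB  (n_A = 8, n_B = 8)
Step 2: Count runs R = 11.
Step 3: Under H0 (random ordering), E[R] = 2*n_A*n_B/(n_A+n_B) + 1 = 2*8*8/16 + 1 = 9.0000.
        Var[R] = 2*n_A*n_B*(2*n_A*n_B - n_A - n_B) / ((n_A+n_B)^2 * (n_A+n_B-1)) = 14336/3840 = 3.7333.
        SD[R] = 1.9322.
Step 4: Continuity-corrected z = (R - 0.5 - E[R]) / SD[R] = (11 - 0.5 - 9.0000) / 1.9322 = 0.7763.
Step 5: Two-sided p-value via normal approximation = 2*(1 - Phi(|z|)) = 0.437558.
Step 6: alpha = 0.1. fail to reject H0.

R = 11, z = 0.7763, p = 0.437558, fail to reject H0.


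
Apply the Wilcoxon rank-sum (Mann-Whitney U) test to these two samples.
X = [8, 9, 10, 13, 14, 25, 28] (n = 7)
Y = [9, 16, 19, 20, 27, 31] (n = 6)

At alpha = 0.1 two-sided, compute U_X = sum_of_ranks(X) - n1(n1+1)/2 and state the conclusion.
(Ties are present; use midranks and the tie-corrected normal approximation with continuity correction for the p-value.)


Step 1: Combine and sort all 13 observations; assign midranks.
sorted (value, group): (8,X), (9,X), (9,Y), (10,X), (13,X), (14,X), (16,Y), (19,Y), (20,Y), (25,X), (27,Y), (28,X), (31,Y)
ranks: 8->1, 9->2.5, 9->2.5, 10->4, 13->5, 14->6, 16->7, 19->8, 20->9, 25->10, 27->11, 28->12, 31->13
Step 2: Rank sum for X: R1 = 1 + 2.5 + 4 + 5 + 6 + 10 + 12 = 40.5.
Step 3: U_X = R1 - n1(n1+1)/2 = 40.5 - 7*8/2 = 40.5 - 28 = 12.5.
       U_Y = n1*n2 - U_X = 42 - 12.5 = 29.5.
Step 4: Ties are present, so use the tie-corrected normal approximation (with continuity correction) for the p-value.
Step 5: p-value = 0.252445; compare to alpha = 0.1. fail to reject H0.

U_X = 12.5, p = 0.252445, fail to reject H0 at alpha = 0.1.


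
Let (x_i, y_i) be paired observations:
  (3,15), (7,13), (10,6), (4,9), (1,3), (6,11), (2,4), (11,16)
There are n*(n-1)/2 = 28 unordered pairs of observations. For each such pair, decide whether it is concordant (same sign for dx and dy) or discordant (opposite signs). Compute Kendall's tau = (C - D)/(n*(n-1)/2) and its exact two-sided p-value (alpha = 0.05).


Step 1: Enumerate the 28 unordered pairs (i,j) with i<j and classify each by sign(x_j-x_i) * sign(y_j-y_i).
  (1,2):dx=+4,dy=-2->D; (1,3):dx=+7,dy=-9->D; (1,4):dx=+1,dy=-6->D; (1,5):dx=-2,dy=-12->C
  (1,6):dx=+3,dy=-4->D; (1,7):dx=-1,dy=-11->C; (1,8):dx=+8,dy=+1->C; (2,3):dx=+3,dy=-7->D
  (2,4):dx=-3,dy=-4->C; (2,5):dx=-6,dy=-10->C; (2,6):dx=-1,dy=-2->C; (2,7):dx=-5,dy=-9->C
  (2,8):dx=+4,dy=+3->C; (3,4):dx=-6,dy=+3->D; (3,5):dx=-9,dy=-3->C; (3,6):dx=-4,dy=+5->D
  (3,7):dx=-8,dy=-2->C; (3,8):dx=+1,dy=+10->C; (4,5):dx=-3,dy=-6->C; (4,6):dx=+2,dy=+2->C
  (4,7):dx=-2,dy=-5->C; (4,8):dx=+7,dy=+7->C; (5,6):dx=+5,dy=+8->C; (5,7):dx=+1,dy=+1->C
  (5,8):dx=+10,dy=+13->C; (6,7):dx=-4,dy=-7->C; (6,8):dx=+5,dy=+5->C; (7,8):dx=+9,dy=+12->C
Step 2: C = 21, D = 7, total pairs = 28.
Step 3: tau = (C - D)/(n(n-1)/2) = (21 - 7)/28 = 0.500000.
Step 4: Exact two-sided p-value (enumerate n! = 40320 permutations of y under H0): p = 0.108681.
Step 5: alpha = 0.05. fail to reject H0.

tau_b = 0.5000 (C=21, D=7), p = 0.108681, fail to reject H0.


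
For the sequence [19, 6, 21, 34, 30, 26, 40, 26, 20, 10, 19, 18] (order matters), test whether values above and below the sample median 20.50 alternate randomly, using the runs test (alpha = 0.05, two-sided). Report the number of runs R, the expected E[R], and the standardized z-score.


Step 1: Compute median = 20.50; label A = above, B = below.
Labels in order: BBAAAAAABBBB  (n_A = 6, n_B = 6)
Step 2: Count runs R = 3.
Step 3: Under H0 (random ordering), E[R] = 2*n_A*n_B/(n_A+n_B) + 1 = 2*6*6/12 + 1 = 7.0000.
        Var[R] = 2*n_A*n_B*(2*n_A*n_B - n_A - n_B) / ((n_A+n_B)^2 * (n_A+n_B-1)) = 4320/1584 = 2.7273.
        SD[R] = 1.6514.
Step 4: Continuity-corrected z = (R + 0.5 - E[R]) / SD[R] = (3 + 0.5 - 7.0000) / 1.6514 = -2.1194.
Step 5: Two-sided p-value via normal approximation = 2*(1 - Phi(|z|)) = 0.034060.
Step 6: alpha = 0.05. reject H0.

R = 3, z = -2.1194, p = 0.034060, reject H0.


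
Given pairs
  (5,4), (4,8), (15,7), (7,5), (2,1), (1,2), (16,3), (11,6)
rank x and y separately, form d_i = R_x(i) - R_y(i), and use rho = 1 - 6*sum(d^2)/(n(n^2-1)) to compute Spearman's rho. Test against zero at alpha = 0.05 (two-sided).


Step 1: Rank x and y separately (midranks; no ties here).
rank(x): 5->4, 4->3, 15->7, 7->5, 2->2, 1->1, 16->8, 11->6
rank(y): 4->4, 8->8, 7->7, 5->5, 1->1, 2->2, 3->3, 6->6
Step 2: d_i = R_x(i) - R_y(i); compute d_i^2.
  (4-4)^2=0, (3-8)^2=25, (7-7)^2=0, (5-5)^2=0, (2-1)^2=1, (1-2)^2=1, (8-3)^2=25, (6-6)^2=0
sum(d^2) = 52.
Step 3: rho = 1 - 6*52 / (8*(8^2 - 1)) = 1 - 312/504 = 0.380952.
Step 4: Under H0, t = rho * sqrt((n-2)/(1-rho^2)) = 1.0092 ~ t(6).
Step 5: Two-sided p-value from the t-distribution with 6 df = 0.351813.
Step 6: alpha = 0.05. fail to reject H0.

rho = 0.3810, p = 0.351813, fail to reject H0 at alpha = 0.05.


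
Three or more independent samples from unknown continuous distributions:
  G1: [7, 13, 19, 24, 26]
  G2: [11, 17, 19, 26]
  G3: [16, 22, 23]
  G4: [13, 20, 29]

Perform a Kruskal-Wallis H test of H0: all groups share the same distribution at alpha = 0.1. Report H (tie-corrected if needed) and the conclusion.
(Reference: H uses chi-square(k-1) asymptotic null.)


Step 1: Combine all N = 15 observations and assign midranks.
sorted (value, group, rank): (7,G1,1), (11,G2,2), (13,G1,3.5), (13,G4,3.5), (16,G3,5), (17,G2,6), (19,G1,7.5), (19,G2,7.5), (20,G4,9), (22,G3,10), (23,G3,11), (24,G1,12), (26,G1,13.5), (26,G2,13.5), (29,G4,15)
Step 2: Sum ranks within each group.
R_1 = 37.5 (n_1 = 5)
R_2 = 29 (n_2 = 4)
R_3 = 26 (n_3 = 3)
R_4 = 27.5 (n_4 = 3)
Step 3: H = 12/(N(N+1)) * sum(R_i^2/n_i) - 3(N+1)
     = 12/(15*16) * (37.5^2/5 + 29^2/4 + 26^2/3 + 27.5^2/3) - 3*16
     = 0.050000 * 968.917 - 48
     = 0.445833.
Step 4: Ties present; correction factor C = 1 - 18/(15^3 - 15) = 0.994643. Corrected H = 0.445833 / 0.994643 = 0.448235.
Step 5: Under H0, H ~ chi^2(3); p-value = 0.930108.
Step 6: alpha = 0.1. fail to reject H0.

H = 0.4482, df = 3, p = 0.930108, fail to reject H0.


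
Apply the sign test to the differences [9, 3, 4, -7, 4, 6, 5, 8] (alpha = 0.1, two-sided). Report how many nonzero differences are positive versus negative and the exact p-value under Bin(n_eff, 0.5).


Step 1: Discard zero differences. Original n = 8; n_eff = number of nonzero differences = 8.
Nonzero differences (with sign): +9, +3, +4, -7, +4, +6, +5, +8
Step 2: Count signs: positive = 7, negative = 1.
Step 3: Under H0: P(positive) = 0.5, so the number of positives S ~ Bin(8, 0.5).
Step 4: Two-sided exact p-value = sum of Bin(8,0.5) probabilities at or below the observed probability = 0.070312.
Step 5: alpha = 0.1. reject H0.

n_eff = 8, pos = 7, neg = 1, p = 0.070312, reject H0.


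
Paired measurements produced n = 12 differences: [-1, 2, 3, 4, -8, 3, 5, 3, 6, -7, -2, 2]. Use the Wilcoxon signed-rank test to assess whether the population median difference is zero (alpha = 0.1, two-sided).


Step 1: Drop any zero differences (none here) and take |d_i|.
|d| = [1, 2, 3, 4, 8, 3, 5, 3, 6, 7, 2, 2]
Step 2: Midrank |d_i| (ties get averaged ranks).
ranks: |1|->1, |2|->3, |3|->6, |4|->8, |8|->12, |3|->6, |5|->9, |3|->6, |6|->10, |7|->11, |2|->3, |2|->3
Step 3: Attach original signs; sum ranks with positive sign and with negative sign.
W+ = 3 + 6 + 8 + 6 + 9 + 6 + 10 + 3 = 51
W- = 1 + 12 + 11 + 3 = 27
(Check: W+ + W- = 78 should equal n(n+1)/2 = 78.)
Step 4: Test statistic W = min(W+, W-) = 27.
Step 5: Ties in |d|, so use the tie-corrected normal approximation.
        E[W] = n(n+1)/4 = 12*13/4 = 39.
        Tie groups: |d|=2 (t=3), |d|=3 (t=3); sum(t^3 - t) = 48.
        Var[W] = n(n+1)(2n+1)/24 - sum(t^3-t)/48 = 3900/24 - 48/48 = 161.5.
        z = (W - E[W]) / sqrt(Var[W]) = (27 - 39) / 12.7083 = -0.9443.
        Two-sided p = 2*Phi(z) = 0.345033.
Step 6: alpha = 0.1. fail to reject H0.

W+ = 51, W- = 27, W = min = 27, p = 0.345033, fail to reject H0.


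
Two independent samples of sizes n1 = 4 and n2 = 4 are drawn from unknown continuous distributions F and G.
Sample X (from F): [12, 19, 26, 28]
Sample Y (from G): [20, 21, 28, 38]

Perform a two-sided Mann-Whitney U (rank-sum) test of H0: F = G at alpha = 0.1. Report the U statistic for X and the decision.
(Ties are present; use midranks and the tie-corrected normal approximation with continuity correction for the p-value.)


Step 1: Combine and sort all 8 observations; assign midranks.
sorted (value, group): (12,X), (19,X), (20,Y), (21,Y), (26,X), (28,X), (28,Y), (38,Y)
ranks: 12->1, 19->2, 20->3, 21->4, 26->5, 28->6.5, 28->6.5, 38->8
Step 2: Rank sum for X: R1 = 1 + 2 + 5 + 6.5 = 14.5.
Step 3: U_X = R1 - n1(n1+1)/2 = 14.5 - 4*5/2 = 14.5 - 10 = 4.5.
       U_Y = n1*n2 - U_X = 16 - 4.5 = 11.5.
Step 4: Ties are present, so use the tie-corrected normal approximation (with continuity correction) for the p-value.
Step 5: p-value = 0.383630; compare to alpha = 0.1. fail to reject H0.

U_X = 4.5, p = 0.383630, fail to reject H0 at alpha = 0.1.


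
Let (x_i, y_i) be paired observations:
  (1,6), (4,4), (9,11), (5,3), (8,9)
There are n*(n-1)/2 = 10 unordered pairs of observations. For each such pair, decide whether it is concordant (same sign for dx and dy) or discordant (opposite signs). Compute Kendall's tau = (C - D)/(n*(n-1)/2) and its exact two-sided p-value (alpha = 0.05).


Step 1: Enumerate the 10 unordered pairs (i,j) with i<j and classify each by sign(x_j-x_i) * sign(y_j-y_i).
  (1,2):dx=+3,dy=-2->D; (1,3):dx=+8,dy=+5->C; (1,4):dx=+4,dy=-3->D; (1,5):dx=+7,dy=+3->C
  (2,3):dx=+5,dy=+7->C; (2,4):dx=+1,dy=-1->D; (2,5):dx=+4,dy=+5->C; (3,4):dx=-4,dy=-8->C
  (3,5):dx=-1,dy=-2->C; (4,5):dx=+3,dy=+6->C
Step 2: C = 7, D = 3, total pairs = 10.
Step 3: tau = (C - D)/(n(n-1)/2) = (7 - 3)/10 = 0.400000.
Step 4: Exact two-sided p-value (enumerate n! = 120 permutations of y under H0): p = 0.483333.
Step 5: alpha = 0.05. fail to reject H0.

tau_b = 0.4000 (C=7, D=3), p = 0.483333, fail to reject H0.


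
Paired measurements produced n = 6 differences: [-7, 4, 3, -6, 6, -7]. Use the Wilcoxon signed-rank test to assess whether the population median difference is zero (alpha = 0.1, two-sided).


Step 1: Drop any zero differences (none here) and take |d_i|.
|d| = [7, 4, 3, 6, 6, 7]
Step 2: Midrank |d_i| (ties get averaged ranks).
ranks: |7|->5.5, |4|->2, |3|->1, |6|->3.5, |6|->3.5, |7|->5.5
Step 3: Attach original signs; sum ranks with positive sign and with negative sign.
W+ = 2 + 1 + 3.5 = 6.5
W- = 5.5 + 3.5 + 5.5 = 14.5
(Check: W+ + W- = 21 should equal n(n+1)/2 = 21.)
Step 4: Test statistic W = min(W+, W-) = 6.5.
Step 5: Ties in |d|, so use the tie-corrected normal approximation.
        E[W] = n(n+1)/4 = 6*7/4 = 10.5.
        Tie groups: |d|=6 (t=2), |d|=7 (t=2); sum(t^3 - t) = 12.
        Var[W] = n(n+1)(2n+1)/24 - sum(t^3-t)/48 = 546/24 - 12/48 = 22.5.
        z = (W - E[W]) / sqrt(Var[W]) = (6.5 - 10.5) / 4.7434 = -0.8433.
        Two-sided p = 2*Phi(z) = 0.399075.
Step 6: alpha = 0.1. fail to reject H0.

W+ = 6.5, W- = 14.5, W = min = 6.5, p = 0.399075, fail to reject H0.


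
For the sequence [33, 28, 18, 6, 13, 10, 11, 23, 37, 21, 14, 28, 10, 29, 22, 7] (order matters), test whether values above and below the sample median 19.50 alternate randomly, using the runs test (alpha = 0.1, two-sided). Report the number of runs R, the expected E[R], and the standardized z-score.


Step 1: Compute median = 19.50; label A = above, B = below.
Labels in order: AABBBBBAAABABAAB  (n_A = 8, n_B = 8)
Step 2: Count runs R = 8.
Step 3: Under H0 (random ordering), E[R] = 2*n_A*n_B/(n_A+n_B) + 1 = 2*8*8/16 + 1 = 9.0000.
        Var[R] = 2*n_A*n_B*(2*n_A*n_B - n_A - n_B) / ((n_A+n_B)^2 * (n_A+n_B-1)) = 14336/3840 = 3.7333.
        SD[R] = 1.9322.
Step 4: Continuity-corrected z = (R + 0.5 - E[R]) / SD[R] = (8 + 0.5 - 9.0000) / 1.9322 = -0.2588.
Step 5: Two-sided p-value via normal approximation = 2*(1 - Phi(|z|)) = 0.795809.
Step 6: alpha = 0.1. fail to reject H0.

R = 8, z = -0.2588, p = 0.795809, fail to reject H0.


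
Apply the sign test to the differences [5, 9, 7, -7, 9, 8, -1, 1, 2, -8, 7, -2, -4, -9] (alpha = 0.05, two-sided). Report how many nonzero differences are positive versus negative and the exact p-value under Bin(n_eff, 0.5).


Step 1: Discard zero differences. Original n = 14; n_eff = number of nonzero differences = 14.
Nonzero differences (with sign): +5, +9, +7, -7, +9, +8, -1, +1, +2, -8, +7, -2, -4, -9
Step 2: Count signs: positive = 8, negative = 6.
Step 3: Under H0: P(positive) = 0.5, so the number of positives S ~ Bin(14, 0.5).
Step 4: Two-sided exact p-value = sum of Bin(14,0.5) probabilities at or below the observed probability = 0.790527.
Step 5: alpha = 0.05. fail to reject H0.

n_eff = 14, pos = 8, neg = 6, p = 0.790527, fail to reject H0.


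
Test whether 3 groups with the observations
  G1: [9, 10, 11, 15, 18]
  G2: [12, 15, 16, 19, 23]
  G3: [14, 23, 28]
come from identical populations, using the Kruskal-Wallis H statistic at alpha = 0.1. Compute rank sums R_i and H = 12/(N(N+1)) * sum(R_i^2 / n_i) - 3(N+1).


Step 1: Combine all N = 13 observations and assign midranks.
sorted (value, group, rank): (9,G1,1), (10,G1,2), (11,G1,3), (12,G2,4), (14,G3,5), (15,G1,6.5), (15,G2,6.5), (16,G2,8), (18,G1,9), (19,G2,10), (23,G2,11.5), (23,G3,11.5), (28,G3,13)
Step 2: Sum ranks within each group.
R_1 = 21.5 (n_1 = 5)
R_2 = 40 (n_2 = 5)
R_3 = 29.5 (n_3 = 3)
Step 3: H = 12/(N(N+1)) * sum(R_i^2/n_i) - 3(N+1)
     = 12/(13*14) * (21.5^2/5 + 40^2/5 + 29.5^2/3) - 3*14
     = 0.065934 * 702.533 - 42
     = 4.320879.
Step 4: Ties present; correction factor C = 1 - 12/(13^3 - 13) = 0.994505. Corrected H = 4.320879 / 0.994505 = 4.344751.
Step 5: Under H0, H ~ chi^2(2); p-value = 0.113907.
Step 6: alpha = 0.1. fail to reject H0.

H = 4.3448, df = 2, p = 0.113907, fail to reject H0.


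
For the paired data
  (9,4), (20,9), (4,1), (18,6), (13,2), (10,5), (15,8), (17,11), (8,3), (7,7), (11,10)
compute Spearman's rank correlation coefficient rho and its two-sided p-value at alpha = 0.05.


Step 1: Rank x and y separately (midranks; no ties here).
rank(x): 9->4, 20->11, 4->1, 18->10, 13->7, 10->5, 15->8, 17->9, 8->3, 7->2, 11->6
rank(y): 4->4, 9->9, 1->1, 6->6, 2->2, 5->5, 8->8, 11->11, 3->3, 7->7, 10->10
Step 2: d_i = R_x(i) - R_y(i); compute d_i^2.
  (4-4)^2=0, (11-9)^2=4, (1-1)^2=0, (10-6)^2=16, (7-2)^2=25, (5-5)^2=0, (8-8)^2=0, (9-11)^2=4, (3-3)^2=0, (2-7)^2=25, (6-10)^2=16
sum(d^2) = 90.
Step 3: rho = 1 - 6*90 / (11*(11^2 - 1)) = 1 - 540/1320 = 0.590909.
Step 4: Under H0, t = rho * sqrt((n-2)/(1-rho^2)) = 2.1974 ~ t(9).
Step 5: Two-sided p-value from the t-distribution with 9 df = 0.055576.
Step 6: alpha = 0.05. fail to reject H0.

rho = 0.5909, p = 0.055576, fail to reject H0 at alpha = 0.05.


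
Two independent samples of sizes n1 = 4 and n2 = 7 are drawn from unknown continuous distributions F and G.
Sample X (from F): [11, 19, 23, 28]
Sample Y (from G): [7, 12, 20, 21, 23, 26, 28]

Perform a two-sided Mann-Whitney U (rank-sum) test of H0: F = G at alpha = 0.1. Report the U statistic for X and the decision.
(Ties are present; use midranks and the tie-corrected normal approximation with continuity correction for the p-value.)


Step 1: Combine and sort all 11 observations; assign midranks.
sorted (value, group): (7,Y), (11,X), (12,Y), (19,X), (20,Y), (21,Y), (23,X), (23,Y), (26,Y), (28,X), (28,Y)
ranks: 7->1, 11->2, 12->3, 19->4, 20->5, 21->6, 23->7.5, 23->7.5, 26->9, 28->10.5, 28->10.5
Step 2: Rank sum for X: R1 = 2 + 4 + 7.5 + 10.5 = 24.
Step 3: U_X = R1 - n1(n1+1)/2 = 24 - 4*5/2 = 24 - 10 = 14.
       U_Y = n1*n2 - U_X = 28 - 14 = 14.
Step 4: Ties are present, so use the tie-corrected normal approximation (with continuity correction) for the p-value.
Step 5: p-value = 1.000000; compare to alpha = 0.1. fail to reject H0.

U_X = 14, p = 1.000000, fail to reject H0 at alpha = 0.1.


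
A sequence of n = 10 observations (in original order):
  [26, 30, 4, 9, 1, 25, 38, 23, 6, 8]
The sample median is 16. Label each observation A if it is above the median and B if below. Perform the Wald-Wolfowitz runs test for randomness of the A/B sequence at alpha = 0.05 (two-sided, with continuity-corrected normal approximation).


Step 1: Compute median = 16; label A = above, B = below.
Labels in order: AABBBAAABB  (n_A = 5, n_B = 5)
Step 2: Count runs R = 4.
Step 3: Under H0 (random ordering), E[R] = 2*n_A*n_B/(n_A+n_B) + 1 = 2*5*5/10 + 1 = 6.0000.
        Var[R] = 2*n_A*n_B*(2*n_A*n_B - n_A - n_B) / ((n_A+n_B)^2 * (n_A+n_B-1)) = 2000/900 = 2.2222.
        SD[R] = 1.4907.
Step 4: Continuity-corrected z = (R + 0.5 - E[R]) / SD[R] = (4 + 0.5 - 6.0000) / 1.4907 = -1.0062.
Step 5: Two-sided p-value via normal approximation = 2*(1 - Phi(|z|)) = 0.314305.
Step 6: alpha = 0.05. fail to reject H0.

R = 4, z = -1.0062, p = 0.314305, fail to reject H0.


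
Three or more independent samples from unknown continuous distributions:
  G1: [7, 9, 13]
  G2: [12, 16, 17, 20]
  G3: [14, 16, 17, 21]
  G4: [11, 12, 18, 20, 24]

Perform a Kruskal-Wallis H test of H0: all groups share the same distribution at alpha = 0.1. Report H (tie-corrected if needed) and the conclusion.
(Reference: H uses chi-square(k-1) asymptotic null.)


Step 1: Combine all N = 16 observations and assign midranks.
sorted (value, group, rank): (7,G1,1), (9,G1,2), (11,G4,3), (12,G2,4.5), (12,G4,4.5), (13,G1,6), (14,G3,7), (16,G2,8.5), (16,G3,8.5), (17,G2,10.5), (17,G3,10.5), (18,G4,12), (20,G2,13.5), (20,G4,13.5), (21,G3,15), (24,G4,16)
Step 2: Sum ranks within each group.
R_1 = 9 (n_1 = 3)
R_2 = 37 (n_2 = 4)
R_3 = 41 (n_3 = 4)
R_4 = 49 (n_4 = 5)
Step 3: H = 12/(N(N+1)) * sum(R_i^2/n_i) - 3(N+1)
     = 12/(16*17) * (9^2/3 + 37^2/4 + 41^2/4 + 49^2/5) - 3*17
     = 0.044118 * 1269.7 - 51
     = 5.016176.
Step 4: Ties present; correction factor C = 1 - 24/(16^3 - 16) = 0.994118. Corrected H = 5.016176 / 0.994118 = 5.045858.
Step 5: Under H0, H ~ chi^2(3); p-value = 0.168470.
Step 6: alpha = 0.1. fail to reject H0.

H = 5.0459, df = 3, p = 0.168470, fail to reject H0.


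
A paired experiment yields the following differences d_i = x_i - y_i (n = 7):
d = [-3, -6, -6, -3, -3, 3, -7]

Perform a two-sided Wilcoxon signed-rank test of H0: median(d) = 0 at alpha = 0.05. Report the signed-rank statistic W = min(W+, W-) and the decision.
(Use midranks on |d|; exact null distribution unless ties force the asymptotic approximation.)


Step 1: Drop any zero differences (none here) and take |d_i|.
|d| = [3, 6, 6, 3, 3, 3, 7]
Step 2: Midrank |d_i| (ties get averaged ranks).
ranks: |3|->2.5, |6|->5.5, |6|->5.5, |3|->2.5, |3|->2.5, |3|->2.5, |7|->7
Step 3: Attach original signs; sum ranks with positive sign and with negative sign.
W+ = 2.5 = 2.5
W- = 2.5 + 5.5 + 5.5 + 2.5 + 2.5 + 7 = 25.5
(Check: W+ + W- = 28 should equal n(n+1)/2 = 28.)
Step 4: Test statistic W = min(W+, W-) = 2.5.
Step 5: Ties in |d|, so use the tie-corrected normal approximation.
        E[W] = n(n+1)/4 = 7*8/4 = 14.
        Tie groups: |d|=3 (t=4), |d|=6 (t=2); sum(t^3 - t) = 66.
        Var[W] = n(n+1)(2n+1)/24 - sum(t^3-t)/48 = 840/24 - 66/48 = 33.625.
        z = (W - E[W]) / sqrt(Var[W]) = (2.5 - 14) / 5.7987 = -1.9832.
        Two-sided p = 2*Phi(z) = 0.047345.
Step 6: alpha = 0.05. reject H0.

W+ = 2.5, W- = 25.5, W = min = 2.5, p = 0.047345, reject H0.


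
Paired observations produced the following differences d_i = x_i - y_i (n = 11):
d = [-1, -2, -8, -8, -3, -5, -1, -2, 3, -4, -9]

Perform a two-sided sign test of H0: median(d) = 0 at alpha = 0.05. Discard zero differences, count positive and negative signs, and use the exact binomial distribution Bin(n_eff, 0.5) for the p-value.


Step 1: Discard zero differences. Original n = 11; n_eff = number of nonzero differences = 11.
Nonzero differences (with sign): -1, -2, -8, -8, -3, -5, -1, -2, +3, -4, -9
Step 2: Count signs: positive = 1, negative = 10.
Step 3: Under H0: P(positive) = 0.5, so the number of positives S ~ Bin(11, 0.5).
Step 4: Two-sided exact p-value = sum of Bin(11,0.5) probabilities at or below the observed probability = 0.011719.
Step 5: alpha = 0.05. reject H0.

n_eff = 11, pos = 1, neg = 10, p = 0.011719, reject H0.


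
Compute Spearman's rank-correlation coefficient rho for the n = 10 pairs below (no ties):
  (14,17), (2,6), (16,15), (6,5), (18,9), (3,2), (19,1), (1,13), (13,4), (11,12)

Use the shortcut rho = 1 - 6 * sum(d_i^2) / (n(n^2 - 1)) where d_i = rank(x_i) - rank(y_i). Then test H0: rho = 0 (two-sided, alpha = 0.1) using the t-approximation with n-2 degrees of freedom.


Step 1: Rank x and y separately (midranks; no ties here).
rank(x): 14->7, 2->2, 16->8, 6->4, 18->9, 3->3, 19->10, 1->1, 13->6, 11->5
rank(y): 17->10, 6->5, 15->9, 5->4, 9->6, 2->2, 1->1, 13->8, 4->3, 12->7
Step 2: d_i = R_x(i) - R_y(i); compute d_i^2.
  (7-10)^2=9, (2-5)^2=9, (8-9)^2=1, (4-4)^2=0, (9-6)^2=9, (3-2)^2=1, (10-1)^2=81, (1-8)^2=49, (6-3)^2=9, (5-7)^2=4
sum(d^2) = 172.
Step 3: rho = 1 - 6*172 / (10*(10^2 - 1)) = 1 - 1032/990 = -0.042424.
Step 4: Under H0, t = rho * sqrt((n-2)/(1-rho^2)) = -0.1201 ~ t(8).
Step 5: Two-sided p-value from the t-distribution with 8 df = 0.907364.
Step 6: alpha = 0.1. fail to reject H0.

rho = -0.0424, p = 0.907364, fail to reject H0 at alpha = 0.1.


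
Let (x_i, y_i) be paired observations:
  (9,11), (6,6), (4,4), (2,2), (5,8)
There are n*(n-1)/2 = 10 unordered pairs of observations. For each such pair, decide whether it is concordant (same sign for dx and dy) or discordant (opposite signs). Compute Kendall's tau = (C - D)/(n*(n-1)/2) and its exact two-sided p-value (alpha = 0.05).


Step 1: Enumerate the 10 unordered pairs (i,j) with i<j and classify each by sign(x_j-x_i) * sign(y_j-y_i).
  (1,2):dx=-3,dy=-5->C; (1,3):dx=-5,dy=-7->C; (1,4):dx=-7,dy=-9->C; (1,5):dx=-4,dy=-3->C
  (2,3):dx=-2,dy=-2->C; (2,4):dx=-4,dy=-4->C; (2,5):dx=-1,dy=+2->D; (3,4):dx=-2,dy=-2->C
  (3,5):dx=+1,dy=+4->C; (4,5):dx=+3,dy=+6->C
Step 2: C = 9, D = 1, total pairs = 10.
Step 3: tau = (C - D)/(n(n-1)/2) = (9 - 1)/10 = 0.800000.
Step 4: Exact two-sided p-value (enumerate n! = 120 permutations of y under H0): p = 0.083333.
Step 5: alpha = 0.05. fail to reject H0.

tau_b = 0.8000 (C=9, D=1), p = 0.083333, fail to reject H0.


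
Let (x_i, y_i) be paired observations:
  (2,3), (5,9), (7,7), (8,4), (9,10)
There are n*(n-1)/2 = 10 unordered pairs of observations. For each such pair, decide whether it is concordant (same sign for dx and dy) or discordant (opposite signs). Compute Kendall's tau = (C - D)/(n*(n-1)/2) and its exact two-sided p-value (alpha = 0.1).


Step 1: Enumerate the 10 unordered pairs (i,j) with i<j and classify each by sign(x_j-x_i) * sign(y_j-y_i).
  (1,2):dx=+3,dy=+6->C; (1,3):dx=+5,dy=+4->C; (1,4):dx=+6,dy=+1->C; (1,5):dx=+7,dy=+7->C
  (2,3):dx=+2,dy=-2->D; (2,4):dx=+3,dy=-5->D; (2,5):dx=+4,dy=+1->C; (3,4):dx=+1,dy=-3->D
  (3,5):dx=+2,dy=+3->C; (4,5):dx=+1,dy=+6->C
Step 2: C = 7, D = 3, total pairs = 10.
Step 3: tau = (C - D)/(n(n-1)/2) = (7 - 3)/10 = 0.400000.
Step 4: Exact two-sided p-value (enumerate n! = 120 permutations of y under H0): p = 0.483333.
Step 5: alpha = 0.1. fail to reject H0.

tau_b = 0.4000 (C=7, D=3), p = 0.483333, fail to reject H0.


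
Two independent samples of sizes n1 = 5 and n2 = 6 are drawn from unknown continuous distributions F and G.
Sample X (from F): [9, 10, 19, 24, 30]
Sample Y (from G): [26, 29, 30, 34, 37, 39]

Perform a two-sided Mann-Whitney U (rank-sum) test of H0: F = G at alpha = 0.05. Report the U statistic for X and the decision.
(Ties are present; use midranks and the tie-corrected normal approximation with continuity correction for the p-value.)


Step 1: Combine and sort all 11 observations; assign midranks.
sorted (value, group): (9,X), (10,X), (19,X), (24,X), (26,Y), (29,Y), (30,X), (30,Y), (34,Y), (37,Y), (39,Y)
ranks: 9->1, 10->2, 19->3, 24->4, 26->5, 29->6, 30->7.5, 30->7.5, 34->9, 37->10, 39->11
Step 2: Rank sum for X: R1 = 1 + 2 + 3 + 4 + 7.5 = 17.5.
Step 3: U_X = R1 - n1(n1+1)/2 = 17.5 - 5*6/2 = 17.5 - 15 = 2.5.
       U_Y = n1*n2 - U_X = 30 - 2.5 = 27.5.
Step 4: Ties are present, so use the tie-corrected normal approximation (with continuity correction) for the p-value.
Step 5: p-value = 0.028100; compare to alpha = 0.05. reject H0.

U_X = 2.5, p = 0.028100, reject H0 at alpha = 0.05.


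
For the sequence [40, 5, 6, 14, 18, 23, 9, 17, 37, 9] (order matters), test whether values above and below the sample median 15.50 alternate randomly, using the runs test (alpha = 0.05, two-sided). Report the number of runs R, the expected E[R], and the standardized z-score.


Step 1: Compute median = 15.50; label A = above, B = below.
Labels in order: ABBBAABAAB  (n_A = 5, n_B = 5)
Step 2: Count runs R = 6.
Step 3: Under H0 (random ordering), E[R] = 2*n_A*n_B/(n_A+n_B) + 1 = 2*5*5/10 + 1 = 6.0000.
        Var[R] = 2*n_A*n_B*(2*n_A*n_B - n_A - n_B) / ((n_A+n_B)^2 * (n_A+n_B-1)) = 2000/900 = 2.2222.
        SD[R] = 1.4907.
Step 4: R = E[R], so z = 0 with no continuity correction.
Step 5: Two-sided p-value via normal approximation = 2*(1 - Phi(|z|)) = 1.000000.
Step 6: alpha = 0.05. fail to reject H0.

R = 6, z = 0.0000, p = 1.000000, fail to reject H0.


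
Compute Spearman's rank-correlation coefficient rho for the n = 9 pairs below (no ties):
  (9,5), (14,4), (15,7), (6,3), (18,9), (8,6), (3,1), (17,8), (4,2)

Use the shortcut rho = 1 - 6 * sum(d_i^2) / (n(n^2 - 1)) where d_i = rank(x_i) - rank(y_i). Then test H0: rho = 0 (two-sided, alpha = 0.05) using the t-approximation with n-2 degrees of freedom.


Step 1: Rank x and y separately (midranks; no ties here).
rank(x): 9->5, 14->6, 15->7, 6->3, 18->9, 8->4, 3->1, 17->8, 4->2
rank(y): 5->5, 4->4, 7->7, 3->3, 9->9, 6->6, 1->1, 8->8, 2->2
Step 2: d_i = R_x(i) - R_y(i); compute d_i^2.
  (5-5)^2=0, (6-4)^2=4, (7-7)^2=0, (3-3)^2=0, (9-9)^2=0, (4-6)^2=4, (1-1)^2=0, (8-8)^2=0, (2-2)^2=0
sum(d^2) = 8.
Step 3: rho = 1 - 6*8 / (9*(9^2 - 1)) = 1 - 48/720 = 0.933333.
Step 4: Under H0, t = rho * sqrt((n-2)/(1-rho^2)) = 6.8783 ~ t(7).
Step 5: Two-sided p-value from the t-distribution with 7 df = 0.000236.
Step 6: alpha = 0.05. reject H0.

rho = 0.9333, p = 0.000236, reject H0 at alpha = 0.05.


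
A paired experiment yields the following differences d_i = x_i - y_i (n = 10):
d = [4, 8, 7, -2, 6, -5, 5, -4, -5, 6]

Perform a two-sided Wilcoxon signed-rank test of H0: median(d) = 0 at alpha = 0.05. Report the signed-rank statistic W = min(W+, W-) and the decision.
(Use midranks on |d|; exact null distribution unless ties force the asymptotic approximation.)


Step 1: Drop any zero differences (none here) and take |d_i|.
|d| = [4, 8, 7, 2, 6, 5, 5, 4, 5, 6]
Step 2: Midrank |d_i| (ties get averaged ranks).
ranks: |4|->2.5, |8|->10, |7|->9, |2|->1, |6|->7.5, |5|->5, |5|->5, |4|->2.5, |5|->5, |6|->7.5
Step 3: Attach original signs; sum ranks with positive sign and with negative sign.
W+ = 2.5 + 10 + 9 + 7.5 + 5 + 7.5 = 41.5
W- = 1 + 5 + 2.5 + 5 = 13.5
(Check: W+ + W- = 55 should equal n(n+1)/2 = 55.)
Step 4: Test statistic W = min(W+, W-) = 13.5.
Step 5: Ties in |d|, so use the tie-corrected normal approximation.
        E[W] = n(n+1)/4 = 10*11/4 = 27.5.
        Tie groups: |d|=4 (t=2), |d|=5 (t=3), |d|=6 (t=2); sum(t^3 - t) = 36.
        Var[W] = n(n+1)(2n+1)/24 - sum(t^3-t)/48 = 2310/24 - 36/48 = 95.5.
        z = (W - E[W]) / sqrt(Var[W]) = (13.5 - 27.5) / 9.7724 = -1.4326.
        Two-sided p = 2*Phi(z) = 0.151971.
Step 6: alpha = 0.05. fail to reject H0.

W+ = 41.5, W- = 13.5, W = min = 13.5, p = 0.151971, fail to reject H0.


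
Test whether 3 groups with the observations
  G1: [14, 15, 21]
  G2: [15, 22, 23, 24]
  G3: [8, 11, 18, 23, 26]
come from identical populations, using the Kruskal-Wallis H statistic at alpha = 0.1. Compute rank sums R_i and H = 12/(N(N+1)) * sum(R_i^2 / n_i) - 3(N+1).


Step 1: Combine all N = 12 observations and assign midranks.
sorted (value, group, rank): (8,G3,1), (11,G3,2), (14,G1,3), (15,G1,4.5), (15,G2,4.5), (18,G3,6), (21,G1,7), (22,G2,8), (23,G2,9.5), (23,G3,9.5), (24,G2,11), (26,G3,12)
Step 2: Sum ranks within each group.
R_1 = 14.5 (n_1 = 3)
R_2 = 33 (n_2 = 4)
R_3 = 30.5 (n_3 = 5)
Step 3: H = 12/(N(N+1)) * sum(R_i^2/n_i) - 3(N+1)
     = 12/(12*13) * (14.5^2/3 + 33^2/4 + 30.5^2/5) - 3*13
     = 0.076923 * 528.383 - 39
     = 1.644872.
Step 4: Ties present; correction factor C = 1 - 12/(12^3 - 12) = 0.993007. Corrected H = 1.644872 / 0.993007 = 1.656455.
Step 5: Under H0, H ~ chi^2(2); p-value = 0.436823.
Step 6: alpha = 0.1. fail to reject H0.

H = 1.6565, df = 2, p = 0.436823, fail to reject H0.


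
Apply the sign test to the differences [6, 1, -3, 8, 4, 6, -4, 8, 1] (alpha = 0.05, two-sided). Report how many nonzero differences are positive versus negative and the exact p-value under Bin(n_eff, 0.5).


Step 1: Discard zero differences. Original n = 9; n_eff = number of nonzero differences = 9.
Nonzero differences (with sign): +6, +1, -3, +8, +4, +6, -4, +8, +1
Step 2: Count signs: positive = 7, negative = 2.
Step 3: Under H0: P(positive) = 0.5, so the number of positives S ~ Bin(9, 0.5).
Step 4: Two-sided exact p-value = sum of Bin(9,0.5) probabilities at or below the observed probability = 0.179688.
Step 5: alpha = 0.05. fail to reject H0.

n_eff = 9, pos = 7, neg = 2, p = 0.179688, fail to reject H0.


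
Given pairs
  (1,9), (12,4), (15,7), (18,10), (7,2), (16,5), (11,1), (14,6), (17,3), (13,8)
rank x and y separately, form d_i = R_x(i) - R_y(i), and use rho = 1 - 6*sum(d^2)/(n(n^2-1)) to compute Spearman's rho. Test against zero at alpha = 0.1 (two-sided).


Step 1: Rank x and y separately (midranks; no ties here).
rank(x): 1->1, 12->4, 15->7, 18->10, 7->2, 16->8, 11->3, 14->6, 17->9, 13->5
rank(y): 9->9, 4->4, 7->7, 10->10, 2->2, 5->5, 1->1, 6->6, 3->3, 8->8
Step 2: d_i = R_x(i) - R_y(i); compute d_i^2.
  (1-9)^2=64, (4-4)^2=0, (7-7)^2=0, (10-10)^2=0, (2-2)^2=0, (8-5)^2=9, (3-1)^2=4, (6-6)^2=0, (9-3)^2=36, (5-8)^2=9
sum(d^2) = 122.
Step 3: rho = 1 - 6*122 / (10*(10^2 - 1)) = 1 - 732/990 = 0.260606.
Step 4: Under H0, t = rho * sqrt((n-2)/(1-rho^2)) = 0.7635 ~ t(8).
Step 5: Two-sided p-value from the t-distribution with 8 df = 0.467089.
Step 6: alpha = 0.1. fail to reject H0.

rho = 0.2606, p = 0.467089, fail to reject H0 at alpha = 0.1.


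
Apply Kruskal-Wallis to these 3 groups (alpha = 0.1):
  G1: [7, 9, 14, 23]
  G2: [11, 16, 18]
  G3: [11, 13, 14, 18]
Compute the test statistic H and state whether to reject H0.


Step 1: Combine all N = 11 observations and assign midranks.
sorted (value, group, rank): (7,G1,1), (9,G1,2), (11,G2,3.5), (11,G3,3.5), (13,G3,5), (14,G1,6.5), (14,G3,6.5), (16,G2,8), (18,G2,9.5), (18,G3,9.5), (23,G1,11)
Step 2: Sum ranks within each group.
R_1 = 20.5 (n_1 = 4)
R_2 = 21 (n_2 = 3)
R_3 = 24.5 (n_3 = 4)
Step 3: H = 12/(N(N+1)) * sum(R_i^2/n_i) - 3(N+1)
     = 12/(11*12) * (20.5^2/4 + 21^2/3 + 24.5^2/4) - 3*12
     = 0.090909 * 402.125 - 36
     = 0.556818.
Step 4: Ties present; correction factor C = 1 - 18/(11^3 - 11) = 0.986364. Corrected H = 0.556818 / 0.986364 = 0.564516.
Step 5: Under H0, H ~ chi^2(2); p-value = 0.754079.
Step 6: alpha = 0.1. fail to reject H0.

H = 0.5645, df = 2, p = 0.754079, fail to reject H0.


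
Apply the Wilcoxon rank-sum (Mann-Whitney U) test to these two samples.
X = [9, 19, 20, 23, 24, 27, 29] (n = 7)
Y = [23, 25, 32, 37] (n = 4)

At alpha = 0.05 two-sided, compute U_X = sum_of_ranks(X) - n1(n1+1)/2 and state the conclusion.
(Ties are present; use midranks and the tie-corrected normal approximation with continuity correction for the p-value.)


Step 1: Combine and sort all 11 observations; assign midranks.
sorted (value, group): (9,X), (19,X), (20,X), (23,X), (23,Y), (24,X), (25,Y), (27,X), (29,X), (32,Y), (37,Y)
ranks: 9->1, 19->2, 20->3, 23->4.5, 23->4.5, 24->6, 25->7, 27->8, 29->9, 32->10, 37->11
Step 2: Rank sum for X: R1 = 1 + 2 + 3 + 4.5 + 6 + 8 + 9 = 33.5.
Step 3: U_X = R1 - n1(n1+1)/2 = 33.5 - 7*8/2 = 33.5 - 28 = 5.5.
       U_Y = n1*n2 - U_X = 28 - 5.5 = 22.5.
Step 4: Ties are present, so use the tie-corrected normal approximation (with continuity correction) for the p-value.
Step 5: p-value = 0.129695; compare to alpha = 0.05. fail to reject H0.

U_X = 5.5, p = 0.129695, fail to reject H0 at alpha = 0.05.


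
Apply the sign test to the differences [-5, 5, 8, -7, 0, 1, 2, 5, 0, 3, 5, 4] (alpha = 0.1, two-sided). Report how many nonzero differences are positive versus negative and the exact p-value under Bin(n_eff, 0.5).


Step 1: Discard zero differences. Original n = 12; n_eff = number of nonzero differences = 10.
Nonzero differences (with sign): -5, +5, +8, -7, +1, +2, +5, +3, +5, +4
Step 2: Count signs: positive = 8, negative = 2.
Step 3: Under H0: P(positive) = 0.5, so the number of positives S ~ Bin(10, 0.5).
Step 4: Two-sided exact p-value = sum of Bin(10,0.5) probabilities at or below the observed probability = 0.109375.
Step 5: alpha = 0.1. fail to reject H0.

n_eff = 10, pos = 8, neg = 2, p = 0.109375, fail to reject H0.


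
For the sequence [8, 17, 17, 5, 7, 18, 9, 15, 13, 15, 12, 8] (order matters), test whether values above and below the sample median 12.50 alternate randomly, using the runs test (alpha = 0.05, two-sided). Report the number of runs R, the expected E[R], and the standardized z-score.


Step 1: Compute median = 12.50; label A = above, B = below.
Labels in order: BAABBABAAABB  (n_A = 6, n_B = 6)
Step 2: Count runs R = 7.
Step 3: Under H0 (random ordering), E[R] = 2*n_A*n_B/(n_A+n_B) + 1 = 2*6*6/12 + 1 = 7.0000.
        Var[R] = 2*n_A*n_B*(2*n_A*n_B - n_A - n_B) / ((n_A+n_B)^2 * (n_A+n_B-1)) = 4320/1584 = 2.7273.
        SD[R] = 1.6514.
Step 4: R = E[R], so z = 0 with no continuity correction.
Step 5: Two-sided p-value via normal approximation = 2*(1 - Phi(|z|)) = 1.000000.
Step 6: alpha = 0.05. fail to reject H0.

R = 7, z = 0.0000, p = 1.000000, fail to reject H0.


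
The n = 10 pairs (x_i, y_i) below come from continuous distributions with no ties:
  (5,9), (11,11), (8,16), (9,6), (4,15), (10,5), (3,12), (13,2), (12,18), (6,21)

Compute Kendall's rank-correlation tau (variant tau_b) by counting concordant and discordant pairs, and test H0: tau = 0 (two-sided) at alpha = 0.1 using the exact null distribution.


Step 1: Enumerate the 45 unordered pairs (i,j) with i<j and classify each by sign(x_j-x_i) * sign(y_j-y_i).
  (1,2):dx=+6,dy=+2->C; (1,3):dx=+3,dy=+7->C; (1,4):dx=+4,dy=-3->D; (1,5):dx=-1,dy=+6->D
  (1,6):dx=+5,dy=-4->D; (1,7):dx=-2,dy=+3->D; (1,8):dx=+8,dy=-7->D; (1,9):dx=+7,dy=+9->C
  (1,10):dx=+1,dy=+12->C; (2,3):dx=-3,dy=+5->D; (2,4):dx=-2,dy=-5->C; (2,5):dx=-7,dy=+4->D
  (2,6):dx=-1,dy=-6->C; (2,7):dx=-8,dy=+1->D; (2,8):dx=+2,dy=-9->D; (2,9):dx=+1,dy=+7->C
  (2,10):dx=-5,dy=+10->D; (3,4):dx=+1,dy=-10->D; (3,5):dx=-4,dy=-1->C; (3,6):dx=+2,dy=-11->D
  (3,7):dx=-5,dy=-4->C; (3,8):dx=+5,dy=-14->D; (3,9):dx=+4,dy=+2->C; (3,10):dx=-2,dy=+5->D
  (4,5):dx=-5,dy=+9->D; (4,6):dx=+1,dy=-1->D; (4,7):dx=-6,dy=+6->D; (4,8):dx=+4,dy=-4->D
  (4,9):dx=+3,dy=+12->C; (4,10):dx=-3,dy=+15->D; (5,6):dx=+6,dy=-10->D; (5,7):dx=-1,dy=-3->C
  (5,8):dx=+9,dy=-13->D; (5,9):dx=+8,dy=+3->C; (5,10):dx=+2,dy=+6->C; (6,7):dx=-7,dy=+7->D
  (6,8):dx=+3,dy=-3->D; (6,9):dx=+2,dy=+13->C; (6,10):dx=-4,dy=+16->D; (7,8):dx=+10,dy=-10->D
  (7,9):dx=+9,dy=+6->C; (7,10):dx=+3,dy=+9->C; (8,9):dx=-1,dy=+16->D; (8,10):dx=-7,dy=+19->D
  (9,10):dx=-6,dy=+3->D
Step 2: C = 17, D = 28, total pairs = 45.
Step 3: tau = (C - D)/(n(n-1)/2) = (17 - 28)/45 = -0.244444.
Step 4: Exact two-sided p-value (enumerate n! = 3628800 permutations of y under H0): p = 0.380720.
Step 5: alpha = 0.1. fail to reject H0.

tau_b = -0.2444 (C=17, D=28), p = 0.380720, fail to reject H0.


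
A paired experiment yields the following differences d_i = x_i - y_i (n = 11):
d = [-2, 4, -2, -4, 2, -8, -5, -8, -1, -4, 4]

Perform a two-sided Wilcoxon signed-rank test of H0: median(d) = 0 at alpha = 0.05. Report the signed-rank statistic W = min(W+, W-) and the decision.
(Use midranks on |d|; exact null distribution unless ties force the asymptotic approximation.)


Step 1: Drop any zero differences (none here) and take |d_i|.
|d| = [2, 4, 2, 4, 2, 8, 5, 8, 1, 4, 4]
Step 2: Midrank |d_i| (ties get averaged ranks).
ranks: |2|->3, |4|->6.5, |2|->3, |4|->6.5, |2|->3, |8|->10.5, |5|->9, |8|->10.5, |1|->1, |4|->6.5, |4|->6.5
Step 3: Attach original signs; sum ranks with positive sign and with negative sign.
W+ = 6.5 + 3 + 6.5 = 16
W- = 3 + 3 + 6.5 + 10.5 + 9 + 10.5 + 1 + 6.5 = 50
(Check: W+ + W- = 66 should equal n(n+1)/2 = 66.)
Step 4: Test statistic W = min(W+, W-) = 16.
Step 5: Ties in |d|, so use the tie-corrected normal approximation.
        E[W] = n(n+1)/4 = 11*12/4 = 33.
        Tie groups: |d|=2 (t=3), |d|=4 (t=4), |d|=8 (t=2); sum(t^3 - t) = 90.
        Var[W] = n(n+1)(2n+1)/24 - sum(t^3-t)/48 = 3036/24 - 90/48 = 124.625.
        z = (W - E[W]) / sqrt(Var[W]) = (16 - 33) / 11.1636 = -1.5228.
        Two-sided p = 2*Phi(z) = 0.127806.
Step 6: alpha = 0.05. fail to reject H0.

W+ = 16, W- = 50, W = min = 16, p = 0.127806, fail to reject H0.


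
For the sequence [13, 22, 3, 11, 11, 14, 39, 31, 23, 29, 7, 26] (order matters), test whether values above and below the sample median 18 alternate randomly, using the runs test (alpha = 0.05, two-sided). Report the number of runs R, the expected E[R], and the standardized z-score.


Step 1: Compute median = 18; label A = above, B = below.
Labels in order: BABBBBAAAABA  (n_A = 6, n_B = 6)
Step 2: Count runs R = 6.
Step 3: Under H0 (random ordering), E[R] = 2*n_A*n_B/(n_A+n_B) + 1 = 2*6*6/12 + 1 = 7.0000.
        Var[R] = 2*n_A*n_B*(2*n_A*n_B - n_A - n_B) / ((n_A+n_B)^2 * (n_A+n_B-1)) = 4320/1584 = 2.7273.
        SD[R] = 1.6514.
Step 4: Continuity-corrected z = (R + 0.5 - E[R]) / SD[R] = (6 + 0.5 - 7.0000) / 1.6514 = -0.3028.
Step 5: Two-sided p-value via normal approximation = 2*(1 - Phi(|z|)) = 0.762069.
Step 6: alpha = 0.05. fail to reject H0.

R = 6, z = -0.3028, p = 0.762069, fail to reject H0.
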